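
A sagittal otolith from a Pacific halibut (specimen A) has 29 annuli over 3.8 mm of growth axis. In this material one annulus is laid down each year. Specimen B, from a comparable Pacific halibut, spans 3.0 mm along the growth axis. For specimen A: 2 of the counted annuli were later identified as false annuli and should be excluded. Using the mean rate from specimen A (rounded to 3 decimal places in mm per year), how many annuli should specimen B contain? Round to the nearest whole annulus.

Specimen A: after corrections the count is 29 − 2 = 27 annuli.
A: Extension rate ≈ 3.8 / 27 = 0.141 mm per year.
B spans 3.0 / 0.141 = 21.28 years ≈ 21 annuli.

21 annuli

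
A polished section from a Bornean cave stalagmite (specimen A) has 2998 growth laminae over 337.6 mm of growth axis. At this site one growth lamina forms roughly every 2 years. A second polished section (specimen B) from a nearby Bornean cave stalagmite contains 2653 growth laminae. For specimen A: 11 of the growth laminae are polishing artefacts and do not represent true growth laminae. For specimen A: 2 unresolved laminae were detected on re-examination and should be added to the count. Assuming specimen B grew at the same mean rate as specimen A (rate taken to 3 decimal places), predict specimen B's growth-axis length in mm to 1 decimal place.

Specimen A: adjusted count: 2998 − 11 + 2 = 2989 growth laminae.
Specimen A: at 2 years per growth lamina, 2989 × 2 = 5978 years.
A: Extension rate ≈ 337.6 / 5978 = 0.056 mm per year.
Specimen B: at 2 years per growth lamina, 2653 × 2 = 5306 years. B's length ≈ 0.056 × 5306 = 297.1 mm.

297.1 mm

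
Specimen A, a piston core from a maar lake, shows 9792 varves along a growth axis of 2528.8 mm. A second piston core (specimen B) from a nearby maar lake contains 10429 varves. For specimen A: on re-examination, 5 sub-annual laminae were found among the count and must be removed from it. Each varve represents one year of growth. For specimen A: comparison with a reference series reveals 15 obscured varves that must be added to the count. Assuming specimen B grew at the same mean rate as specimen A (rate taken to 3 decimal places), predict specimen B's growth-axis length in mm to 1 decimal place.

2690.7 mm

Specimen A: correcting the raw count gives 9792 − 5 + 15 = 9802 true varves.
A: 2528.8 mm over 9802 years gives 2528.8 / 9802 ≈ 0.258 mm per year.
For B, 0.258 mm/year × 10429 years = 2690.7 mm.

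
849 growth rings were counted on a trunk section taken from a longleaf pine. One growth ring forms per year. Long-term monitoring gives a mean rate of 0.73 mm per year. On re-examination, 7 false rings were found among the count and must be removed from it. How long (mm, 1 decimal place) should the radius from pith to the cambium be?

614.7 mm

After corrections the count is 849 − 7 = 842 growth rings.
Predicted length = 0.73 mm/year × 842 years = 614.7 mm.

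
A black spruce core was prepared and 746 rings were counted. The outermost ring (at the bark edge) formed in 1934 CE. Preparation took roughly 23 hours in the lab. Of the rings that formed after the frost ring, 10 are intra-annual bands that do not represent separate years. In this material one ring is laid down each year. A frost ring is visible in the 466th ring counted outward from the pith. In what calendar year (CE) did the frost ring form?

The frost ring sits at ring 466 from the pith, so 746 − 466 = 280 rings formed after it.
Excluding 10 false rings: 280 − 10 = 270.
Counting back 270 years from 1934 CE places the frost ring in 1934 − 270 = 1664 CE.

1664 CE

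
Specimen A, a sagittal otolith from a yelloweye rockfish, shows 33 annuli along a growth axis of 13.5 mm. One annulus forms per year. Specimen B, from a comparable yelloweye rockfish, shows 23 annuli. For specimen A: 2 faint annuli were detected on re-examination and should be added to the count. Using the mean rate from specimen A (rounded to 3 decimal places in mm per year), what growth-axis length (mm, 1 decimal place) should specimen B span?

8.9 mm

Specimen A: after corrections the count is 33 + 2 = 35 annuli.
A: 13.5 mm over 35 years gives 13.5 / 35 ≈ 0.386 mm per year.
For B, 0.386 mm/year × 23 years = 8.9 mm.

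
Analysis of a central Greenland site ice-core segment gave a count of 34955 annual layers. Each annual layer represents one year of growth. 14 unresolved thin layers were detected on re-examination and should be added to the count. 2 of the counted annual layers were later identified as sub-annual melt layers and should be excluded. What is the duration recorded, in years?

After corrections the count is 34955 − 2 + 14 = 34967 annual layers.
With a one-to-one annual layer periodicity this is 34967 years.

34967 yr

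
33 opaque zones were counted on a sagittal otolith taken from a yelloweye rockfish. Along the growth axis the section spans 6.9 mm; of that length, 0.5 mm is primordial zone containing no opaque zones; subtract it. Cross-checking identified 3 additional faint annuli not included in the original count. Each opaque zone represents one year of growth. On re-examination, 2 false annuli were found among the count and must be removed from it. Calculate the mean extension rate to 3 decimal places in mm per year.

Correcting the raw count gives 33 − 2 + 3 = 34 true opaque zones.
The growth record spans 6.9 − 0.5 = 6.4 mm.
6.4 mm over 34 years gives 6.4 / 34 ≈ 0.188 mm per year.

0.188 mm per year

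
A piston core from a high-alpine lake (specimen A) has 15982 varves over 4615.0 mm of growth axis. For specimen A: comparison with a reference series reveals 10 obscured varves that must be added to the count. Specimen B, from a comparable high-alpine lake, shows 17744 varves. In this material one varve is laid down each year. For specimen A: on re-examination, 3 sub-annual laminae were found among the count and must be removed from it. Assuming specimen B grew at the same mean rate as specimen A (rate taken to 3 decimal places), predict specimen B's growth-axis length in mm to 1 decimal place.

5128.0 mm

Specimen A: after corrections the count is 15982 − 3 + 10 = 15989 varves.
A: Mean rate = 4615.0 mm / 15989 years ≈ 0.289 mm/yr.
Length of B = 0.289 × 17744 = 5128.0 mm.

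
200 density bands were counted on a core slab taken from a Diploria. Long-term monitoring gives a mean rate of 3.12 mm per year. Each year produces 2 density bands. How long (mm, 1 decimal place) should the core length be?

With 2 density bands per year, 200 / 2 = 100 years.
Predicted length = 3.12 mm/year × 100 years = 312.0 mm.

312.0 mm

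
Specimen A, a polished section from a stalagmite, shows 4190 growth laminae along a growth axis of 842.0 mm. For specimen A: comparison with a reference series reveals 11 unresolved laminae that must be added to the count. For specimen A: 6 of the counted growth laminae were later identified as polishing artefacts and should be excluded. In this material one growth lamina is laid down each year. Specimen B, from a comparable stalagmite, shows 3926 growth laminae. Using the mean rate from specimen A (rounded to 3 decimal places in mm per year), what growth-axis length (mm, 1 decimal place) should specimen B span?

Specimen A: correcting the raw count gives 4190 − 6 + 11 = 4195 true growth laminae.
A: 842.0 mm over 4195 years gives 842.0 / 4195 ≈ 0.201 mm/year.
For B, 0.201 mm/year × 3926 years = 789.1 mm.

789.1 mm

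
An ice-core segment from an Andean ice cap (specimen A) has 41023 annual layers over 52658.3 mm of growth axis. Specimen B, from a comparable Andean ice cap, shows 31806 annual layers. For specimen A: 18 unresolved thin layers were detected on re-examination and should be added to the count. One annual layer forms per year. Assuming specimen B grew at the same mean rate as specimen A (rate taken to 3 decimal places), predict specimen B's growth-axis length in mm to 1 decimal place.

Specimen A: adjusted count: 41023 + 18 = 41041 annual layers.
A: Mean rate = 52658.3 mm / 41041 years ≈ 1.283 mm/yr.
For B, 1.283 mm/year × 31806 years = 40807.1 mm.

40807.1 mm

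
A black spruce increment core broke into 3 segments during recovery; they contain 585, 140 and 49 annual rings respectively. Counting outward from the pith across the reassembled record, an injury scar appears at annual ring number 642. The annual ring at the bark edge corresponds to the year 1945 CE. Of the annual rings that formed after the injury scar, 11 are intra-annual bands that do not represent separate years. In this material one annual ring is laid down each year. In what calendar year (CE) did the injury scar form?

Total annual rings = 585 + 140 + 49 = 774.
Between annual ring 642 and the bark edge there are 774 − 642 = 132 annual rings.
Excluding 11 false annual rings: 132 − 11 = 121.
The annual ring at the bark edge is 1945 CE, so the injury scar dates to 1945 − 121 = 1824 CE.

1824 CE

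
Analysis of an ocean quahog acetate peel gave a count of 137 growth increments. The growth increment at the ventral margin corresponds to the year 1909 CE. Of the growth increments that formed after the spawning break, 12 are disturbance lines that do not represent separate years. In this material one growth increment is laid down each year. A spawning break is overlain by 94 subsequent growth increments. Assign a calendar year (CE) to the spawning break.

There are 94 growth increments younger than the spawning break.
Excluding 12 false growth increments: 94 − 12 = 82.
Counting back 82 years from 1909 CE places the spawning break in 1909 − 82 = 1827 CE.

1827 CE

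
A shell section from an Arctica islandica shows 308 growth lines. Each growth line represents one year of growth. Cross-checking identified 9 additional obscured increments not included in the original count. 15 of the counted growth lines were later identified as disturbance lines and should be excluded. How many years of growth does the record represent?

302 yr

Adjusted count: 308 − 15 + 9 = 302 growth lines.
With a one-to-one growth line periodicity this is 302 years.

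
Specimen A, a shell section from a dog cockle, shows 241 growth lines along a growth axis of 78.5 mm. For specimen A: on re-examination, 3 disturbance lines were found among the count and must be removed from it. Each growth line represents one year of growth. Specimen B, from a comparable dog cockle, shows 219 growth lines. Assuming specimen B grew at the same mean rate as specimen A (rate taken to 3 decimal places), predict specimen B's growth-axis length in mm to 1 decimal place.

72.3 mm

Specimen A: true growth line count = 241 − 3 = 238.
A: Mean rate = 78.5 mm / 238 years ≈ 0.330 mm/yr.
Length of B = 0.330 × 219 = 72.3 mm.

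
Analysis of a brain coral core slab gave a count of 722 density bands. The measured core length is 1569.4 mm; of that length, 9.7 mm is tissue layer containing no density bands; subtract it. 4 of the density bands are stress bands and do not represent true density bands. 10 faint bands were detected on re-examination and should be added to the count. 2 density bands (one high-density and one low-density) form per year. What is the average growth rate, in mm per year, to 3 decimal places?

True density band count = 722 − 4 + 10 = 728.
Dividing by 2 density bands per year: 728 / 2 = 364 years.
Net length = 1569.4 − 9.7 = 1559.7 mm.
Extension rate ≈ 1559.7 / 364 = 4.285 mm per year.

4.285 mm per year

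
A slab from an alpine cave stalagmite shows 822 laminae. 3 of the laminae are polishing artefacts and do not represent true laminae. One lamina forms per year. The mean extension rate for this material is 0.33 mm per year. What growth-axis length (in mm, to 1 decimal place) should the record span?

Correcting the raw count gives 822 − 3 = 819 true laminae.
819 years at 0.33 mm/year gives 0.33 × 819 = 270.3 mm.

270.3 mm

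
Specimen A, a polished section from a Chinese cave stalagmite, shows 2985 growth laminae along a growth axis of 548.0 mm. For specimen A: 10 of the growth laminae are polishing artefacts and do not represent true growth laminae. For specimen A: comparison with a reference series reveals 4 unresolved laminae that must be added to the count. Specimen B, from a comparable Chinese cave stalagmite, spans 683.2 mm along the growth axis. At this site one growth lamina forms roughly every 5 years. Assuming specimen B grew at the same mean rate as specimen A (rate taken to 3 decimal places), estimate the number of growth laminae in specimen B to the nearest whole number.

Specimen A: correcting the raw count gives 2985 − 10 + 4 = 2979 true growth laminae.
Specimen A: at 5 years per growth lamina, 2979 × 5 = 14895 years.
A: Extension rate ≈ 548.0 / 14895 = 0.037 mm/year.
Specimen B: 683.2 mm / 0.037 mm per year = 18464.86 years; at 5 years per growth lamina that is 18464.86 / 5 ≈ 3693 growth laminae.

3693 growth laminae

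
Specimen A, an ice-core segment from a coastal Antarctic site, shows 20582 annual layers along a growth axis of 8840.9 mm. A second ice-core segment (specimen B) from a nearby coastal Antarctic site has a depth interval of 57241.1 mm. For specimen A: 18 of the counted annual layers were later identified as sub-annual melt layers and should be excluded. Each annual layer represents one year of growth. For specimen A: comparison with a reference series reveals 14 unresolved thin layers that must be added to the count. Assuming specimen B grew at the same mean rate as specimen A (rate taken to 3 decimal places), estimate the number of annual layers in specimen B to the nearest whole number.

133119 annual layers

Specimen A: true annual layer count = 20582 − 18 + 14 = 20578.
A: Mean rate = 8840.9 mm / 20578 years ≈ 0.430 mm/year.
Specimen B: 57241.1 mm / 0.430 mm per year = 133118.84 years ≈ 133119 annual layers.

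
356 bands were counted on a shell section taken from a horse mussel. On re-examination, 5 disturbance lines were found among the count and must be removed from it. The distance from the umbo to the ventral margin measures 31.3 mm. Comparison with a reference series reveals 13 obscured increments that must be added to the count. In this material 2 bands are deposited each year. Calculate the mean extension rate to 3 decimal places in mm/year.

0.172 mm/year

True band count = 356 − 5 + 13 = 364.
With 2 bands per year, 364 / 2 = 182 years.
31.3 mm over 182 years gives 31.3 / 182 ≈ 0.172 mm/year.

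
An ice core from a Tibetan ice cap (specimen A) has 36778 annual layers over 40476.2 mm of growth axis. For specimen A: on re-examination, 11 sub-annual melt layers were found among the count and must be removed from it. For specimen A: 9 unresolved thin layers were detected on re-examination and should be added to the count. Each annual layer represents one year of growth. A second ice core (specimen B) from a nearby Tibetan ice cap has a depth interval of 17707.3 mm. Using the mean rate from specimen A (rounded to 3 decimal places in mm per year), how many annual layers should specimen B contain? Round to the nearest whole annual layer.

Specimen A: correcting the raw count gives 36778 − 11 + 9 = 36776 true annual layers.
A: 40476.2 mm over 36776 years gives 40476.2 / 36776 ≈ 1.101 mm/year.
Specimen B: 17707.3 mm / 1.101 mm per year = 16082.92 years ≈ 16083 annual layers.

16083 annual layers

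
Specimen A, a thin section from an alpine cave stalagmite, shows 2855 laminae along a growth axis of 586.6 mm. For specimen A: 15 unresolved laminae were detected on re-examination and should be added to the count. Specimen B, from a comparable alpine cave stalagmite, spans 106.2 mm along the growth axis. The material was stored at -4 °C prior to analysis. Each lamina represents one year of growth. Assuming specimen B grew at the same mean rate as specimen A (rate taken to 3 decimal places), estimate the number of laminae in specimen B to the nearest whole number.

521 laminae

Specimen A: correcting the raw count gives 2855 + 15 = 2870 true laminae.
A: 586.6 mm over 2870 years gives 586.6 / 2870 ≈ 0.204 mm/year.
Specimen B: 106.2 mm / 0.204 mm per year = 520.59 years ≈ 521 laminae.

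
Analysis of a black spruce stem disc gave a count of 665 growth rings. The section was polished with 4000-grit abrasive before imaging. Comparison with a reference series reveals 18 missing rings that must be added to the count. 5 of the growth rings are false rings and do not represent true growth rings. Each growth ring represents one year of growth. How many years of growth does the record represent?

678 years

Correcting the raw count gives 665 − 5 + 18 = 678 true growth rings.
One growth ring per year makes the duration 678 years.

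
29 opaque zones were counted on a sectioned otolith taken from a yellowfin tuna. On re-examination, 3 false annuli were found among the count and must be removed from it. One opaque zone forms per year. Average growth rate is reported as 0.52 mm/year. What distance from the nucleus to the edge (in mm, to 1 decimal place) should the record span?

13.5 mm

True opaque zone count = 29 − 3 = 26.
Length ≈ 0.52 × 26 = 13.5 mm.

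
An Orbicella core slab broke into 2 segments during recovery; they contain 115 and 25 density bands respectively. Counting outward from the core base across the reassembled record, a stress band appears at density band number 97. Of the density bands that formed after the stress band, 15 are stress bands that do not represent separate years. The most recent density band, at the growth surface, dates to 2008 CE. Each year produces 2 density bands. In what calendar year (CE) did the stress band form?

1994 CE

Total density bands = 115 + 25 = 140.
140 − 97 = 43 density bands lie beyond the stress band toward the growth surface.
43 − 15 false = 28 true density bands after the stress band.
With 2 density bands per year, 28 / 2 = 14 years.
2008 − 14 = 1994 CE.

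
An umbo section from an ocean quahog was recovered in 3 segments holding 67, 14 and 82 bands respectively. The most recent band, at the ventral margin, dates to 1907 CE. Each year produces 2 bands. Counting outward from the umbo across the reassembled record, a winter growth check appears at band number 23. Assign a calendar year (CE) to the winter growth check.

1837 CE

Total bands = 67 + 14 + 82 = 163.
163 − 23 = 140 bands lie beyond the winter growth check toward the ventral margin.
140 bands at 2 per year is 140 / 2 = 70 years.
Counting back 70 years from 1907 CE places the winter growth check in 1907 − 70 = 1837 CE.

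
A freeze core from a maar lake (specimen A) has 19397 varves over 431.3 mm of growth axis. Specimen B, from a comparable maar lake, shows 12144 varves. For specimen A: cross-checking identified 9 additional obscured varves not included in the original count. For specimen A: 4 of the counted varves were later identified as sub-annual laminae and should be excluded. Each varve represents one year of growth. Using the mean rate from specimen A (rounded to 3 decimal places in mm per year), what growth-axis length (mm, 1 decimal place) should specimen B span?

Specimen A: correcting the raw count gives 19397 − 4 + 9 = 19402 true varves.
A: Extension rate ≈ 431.3 / 19402 = 0.022 mm per year.
B's length ≈ 0.022 × 12144 = 267.2 mm.

267.2 mm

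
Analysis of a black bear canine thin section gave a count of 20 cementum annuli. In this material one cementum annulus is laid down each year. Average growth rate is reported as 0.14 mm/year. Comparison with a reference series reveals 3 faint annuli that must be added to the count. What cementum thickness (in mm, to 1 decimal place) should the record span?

3.2 mm

Correcting the raw count gives 20 + 3 = 23 true cementum annuli.
23 years at 0.14 mm/year gives 0.14 × 23 = 3.2 mm.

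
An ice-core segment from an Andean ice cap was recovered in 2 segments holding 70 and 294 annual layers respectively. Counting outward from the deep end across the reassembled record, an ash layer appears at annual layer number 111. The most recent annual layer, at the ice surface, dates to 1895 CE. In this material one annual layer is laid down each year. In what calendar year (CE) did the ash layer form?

Total annual layers = 70 + 294 = 364.
The ash layer sits at annual layer 111 from the deep end, so 364 − 111 = 253 annual layers formed after it.
1895 − 253 = 1642 CE.

1642 CE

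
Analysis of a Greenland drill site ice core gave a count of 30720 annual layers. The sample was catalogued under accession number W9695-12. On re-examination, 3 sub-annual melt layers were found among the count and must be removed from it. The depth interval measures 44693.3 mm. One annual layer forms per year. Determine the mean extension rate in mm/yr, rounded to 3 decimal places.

Adjusted count: 30720 − 3 = 30717 annual layers.
Mean rate = 44693.3 mm / 30717 years ≈ 1.455 mm/yr.

1.455 mm/yr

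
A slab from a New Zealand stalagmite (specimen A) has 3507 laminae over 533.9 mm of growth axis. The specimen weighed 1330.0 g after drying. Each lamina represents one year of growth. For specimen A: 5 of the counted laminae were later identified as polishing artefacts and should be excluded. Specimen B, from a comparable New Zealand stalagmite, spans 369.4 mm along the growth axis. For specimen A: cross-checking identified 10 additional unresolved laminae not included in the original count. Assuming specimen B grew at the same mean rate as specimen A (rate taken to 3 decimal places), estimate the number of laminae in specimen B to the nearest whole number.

Specimen A: adjusted count: 3507 − 5 + 10 = 3512 laminae.
A: Mean rate = 533.9 mm / 3512 years ≈ 0.152 mm per year.
B spans 369.4 / 0.152 = 2430.26 years ≈ 2430 laminae.

2430 laminae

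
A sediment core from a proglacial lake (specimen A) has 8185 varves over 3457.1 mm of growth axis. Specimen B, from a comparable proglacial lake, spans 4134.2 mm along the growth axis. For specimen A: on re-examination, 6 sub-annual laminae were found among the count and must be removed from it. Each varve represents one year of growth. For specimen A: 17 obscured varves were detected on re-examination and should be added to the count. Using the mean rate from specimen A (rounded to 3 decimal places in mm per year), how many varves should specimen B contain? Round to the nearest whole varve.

9797 varves

Specimen A: true varve count = 8185 − 6 + 17 = 8196.
A: Mean rate = 3457.1 mm / 8196 years ≈ 0.422 mm/yr.
For B, 4134.2 / 0.422 = 9796.68 years ≈ 9797 varves.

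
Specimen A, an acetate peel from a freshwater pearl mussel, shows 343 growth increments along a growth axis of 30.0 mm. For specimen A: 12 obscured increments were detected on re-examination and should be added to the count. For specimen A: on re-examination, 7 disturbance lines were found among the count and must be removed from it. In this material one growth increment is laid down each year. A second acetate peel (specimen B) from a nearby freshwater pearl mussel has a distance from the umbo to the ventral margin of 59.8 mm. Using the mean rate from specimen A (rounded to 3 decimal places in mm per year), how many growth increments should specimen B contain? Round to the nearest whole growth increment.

695 growth increments

Specimen A: true growth increment count = 343 − 7 + 12 = 348.
A: Extension rate ≈ 30.0 / 348 = 0.086 mm per year.
B spans 59.8 / 0.086 = 695.35 years ≈ 695 growth increments.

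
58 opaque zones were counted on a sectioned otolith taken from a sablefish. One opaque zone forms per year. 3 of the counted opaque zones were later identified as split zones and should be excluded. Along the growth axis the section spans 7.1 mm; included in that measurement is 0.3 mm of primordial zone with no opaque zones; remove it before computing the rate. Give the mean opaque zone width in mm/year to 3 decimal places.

Correcting the raw count gives 58 − 3 = 55 true opaque zones.
The growth record spans 7.1 − 0.3 = 6.8 mm.
Extension rate ≈ 6.8 / 55 = 0.124 mm/year.

0.124 mm/year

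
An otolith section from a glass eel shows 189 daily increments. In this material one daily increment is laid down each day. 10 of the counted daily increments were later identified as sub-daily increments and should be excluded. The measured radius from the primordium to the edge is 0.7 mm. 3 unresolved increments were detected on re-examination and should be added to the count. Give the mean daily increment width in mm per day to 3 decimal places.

0.004 mm per day

True daily increment count = 189 − 10 + 3 = 182.
Extension rate ≈ 0.7 / 182 = 0.004 mm per day.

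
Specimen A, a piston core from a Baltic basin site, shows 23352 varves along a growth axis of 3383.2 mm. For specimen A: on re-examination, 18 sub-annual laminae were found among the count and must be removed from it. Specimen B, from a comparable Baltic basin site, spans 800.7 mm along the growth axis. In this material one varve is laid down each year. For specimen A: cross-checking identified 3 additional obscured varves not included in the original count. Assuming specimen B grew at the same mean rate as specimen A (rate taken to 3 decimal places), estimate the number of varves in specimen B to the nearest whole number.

5522 varves

Specimen A: correcting the raw count gives 23352 − 18 + 3 = 23337 true varves.
A: 3383.2 mm over 23337 years gives 3383.2 / 23337 ≈ 0.145 mm/year.
Specimen B: 800.7 mm / 0.145 mm per year = 5522.07 years ≈ 5522 varves.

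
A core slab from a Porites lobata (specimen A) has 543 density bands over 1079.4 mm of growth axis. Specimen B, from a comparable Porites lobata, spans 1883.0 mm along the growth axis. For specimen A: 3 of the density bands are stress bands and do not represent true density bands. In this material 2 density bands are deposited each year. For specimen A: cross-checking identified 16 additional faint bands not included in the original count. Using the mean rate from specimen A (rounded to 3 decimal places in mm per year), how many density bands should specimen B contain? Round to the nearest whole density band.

Specimen A: true density band count = 543 − 3 + 16 = 556.
Specimen A: dividing by 2 density bands per year: 556 / 2 = 278 years.
A: 1079.4 mm over 278 years gives 1079.4 / 278 ≈ 3.883 mm/yr.
Specimen B: 1883.0 mm / 3.883 mm per year = 484.93 years; at 2 density bands per year that is 484.93 × 2 ≈ 970 density bands.

970 density bands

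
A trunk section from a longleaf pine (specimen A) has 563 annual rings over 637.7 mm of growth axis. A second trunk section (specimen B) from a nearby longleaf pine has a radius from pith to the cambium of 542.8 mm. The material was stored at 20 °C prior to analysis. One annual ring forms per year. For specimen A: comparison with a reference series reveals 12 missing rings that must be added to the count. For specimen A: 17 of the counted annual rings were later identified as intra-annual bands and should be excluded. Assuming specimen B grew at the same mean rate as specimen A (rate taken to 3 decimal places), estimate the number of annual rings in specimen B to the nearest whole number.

Specimen A: after corrections the count is 563 − 17 + 12 = 558 annual rings.
A: Mean rate = 637.7 mm / 558 years ≈ 1.143 mm/year.
For B, 542.8 / 1.143 = 474.89 years ≈ 475 annual rings.

475 annual rings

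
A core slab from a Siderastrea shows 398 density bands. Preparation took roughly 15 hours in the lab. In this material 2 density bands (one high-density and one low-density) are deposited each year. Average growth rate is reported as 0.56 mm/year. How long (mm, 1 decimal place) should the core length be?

With 2 density bands per year, 398 / 2 = 199 years.
Predicted length = 0.56 mm/year × 199 years = 111.4 mm.

111.4 mm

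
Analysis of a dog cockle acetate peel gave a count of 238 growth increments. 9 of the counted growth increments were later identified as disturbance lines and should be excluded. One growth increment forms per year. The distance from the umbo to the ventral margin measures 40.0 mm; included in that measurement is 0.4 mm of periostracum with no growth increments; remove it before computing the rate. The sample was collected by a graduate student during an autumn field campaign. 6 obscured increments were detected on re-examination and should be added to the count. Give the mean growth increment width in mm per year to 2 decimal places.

Correcting the raw count gives 238 − 9 + 6 = 235 true growth increments.
Removing the 0.4 mm offcut leaves 40.0 − 0.4 = 39.6 mm.
Mean rate = 39.6 mm / 235 years ≈ 0.17 mm per year.

0.17 mm per year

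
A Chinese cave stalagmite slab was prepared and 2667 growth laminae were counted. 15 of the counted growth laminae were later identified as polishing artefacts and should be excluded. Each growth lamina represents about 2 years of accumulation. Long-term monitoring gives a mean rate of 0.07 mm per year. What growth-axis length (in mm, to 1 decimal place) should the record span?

371.3 mm

After corrections the count is 2667 − 15 = 2652 growth laminae.
Multiplying by 2 years per growth lamina: 2652 × 2 = 5304 years.
Predicted length = 0.07 mm/year × 5304 years = 371.3 mm.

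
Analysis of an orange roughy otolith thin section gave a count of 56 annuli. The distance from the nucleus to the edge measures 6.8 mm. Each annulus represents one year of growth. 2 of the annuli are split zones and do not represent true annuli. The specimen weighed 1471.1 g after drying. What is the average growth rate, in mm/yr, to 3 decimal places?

0.126 mm/yr

True annulus count = 56 − 2 = 54.
6.8 mm over 54 years gives 6.8 / 54 ≈ 0.126 mm/yr.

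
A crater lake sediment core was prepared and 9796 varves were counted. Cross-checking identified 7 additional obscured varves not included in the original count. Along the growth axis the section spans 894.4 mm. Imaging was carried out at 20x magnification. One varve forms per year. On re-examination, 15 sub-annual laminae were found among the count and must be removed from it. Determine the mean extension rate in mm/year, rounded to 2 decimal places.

0.09 mm/year

After corrections the count is 9796 − 15 + 7 = 9788 varves.
Extension rate ≈ 894.4 / 9788 = 0.09 mm/year.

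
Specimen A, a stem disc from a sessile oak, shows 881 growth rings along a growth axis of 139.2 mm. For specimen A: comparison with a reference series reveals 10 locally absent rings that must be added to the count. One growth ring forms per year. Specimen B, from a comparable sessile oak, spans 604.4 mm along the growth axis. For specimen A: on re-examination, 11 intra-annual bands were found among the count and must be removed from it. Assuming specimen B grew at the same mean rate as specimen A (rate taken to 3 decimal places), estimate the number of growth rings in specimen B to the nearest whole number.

3825 growth rings

Specimen A: after corrections the count is 881 − 11 + 10 = 880 growth rings.
A: 139.2 mm over 880 years gives 139.2 / 880 ≈ 0.158 mm per year.
Specimen B: 604.4 mm / 0.158 mm per year = 3825.32 years ≈ 3825 growth rings.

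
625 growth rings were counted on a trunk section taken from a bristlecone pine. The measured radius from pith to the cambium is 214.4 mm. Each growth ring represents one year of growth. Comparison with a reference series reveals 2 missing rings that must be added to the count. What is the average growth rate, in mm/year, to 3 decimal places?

0.342 mm/year

Adjusted count: 625 + 2 = 627 growth rings.
214.4 mm over 627 years gives 214.4 / 627 ≈ 0.342 mm/year.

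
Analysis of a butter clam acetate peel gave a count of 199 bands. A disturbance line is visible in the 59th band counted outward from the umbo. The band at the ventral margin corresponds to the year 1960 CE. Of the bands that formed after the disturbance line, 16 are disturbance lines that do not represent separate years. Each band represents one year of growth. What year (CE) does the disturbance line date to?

1836 CE

199 − 59 = 140 bands lie beyond the disturbance line toward the ventral margin.
140 − 16 false = 124 true bands after the disturbance line.
1960 − 124 = 1836 CE.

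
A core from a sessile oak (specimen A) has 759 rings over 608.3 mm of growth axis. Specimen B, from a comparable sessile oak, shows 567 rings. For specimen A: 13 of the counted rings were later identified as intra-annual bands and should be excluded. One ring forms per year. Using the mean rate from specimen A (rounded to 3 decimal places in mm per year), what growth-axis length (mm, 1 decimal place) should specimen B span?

462.1 mm

Specimen A: true ring count = 759 − 13 = 746.
A: Extension rate ≈ 608.3 / 746 = 0.815 mm/yr.
B's length ≈ 0.815 × 567 = 462.1 mm.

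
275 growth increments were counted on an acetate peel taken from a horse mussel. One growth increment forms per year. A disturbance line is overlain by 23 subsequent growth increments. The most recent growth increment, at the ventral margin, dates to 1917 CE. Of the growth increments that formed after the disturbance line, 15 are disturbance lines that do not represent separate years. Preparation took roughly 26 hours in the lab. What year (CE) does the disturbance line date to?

23 growth increments post-date the disturbance line.
Removing the 15 false growth increments leaves 23 − 15 = 8 true growth increments beyond the disturbance line.
1917 − 8 = 1909 CE.

1909 CE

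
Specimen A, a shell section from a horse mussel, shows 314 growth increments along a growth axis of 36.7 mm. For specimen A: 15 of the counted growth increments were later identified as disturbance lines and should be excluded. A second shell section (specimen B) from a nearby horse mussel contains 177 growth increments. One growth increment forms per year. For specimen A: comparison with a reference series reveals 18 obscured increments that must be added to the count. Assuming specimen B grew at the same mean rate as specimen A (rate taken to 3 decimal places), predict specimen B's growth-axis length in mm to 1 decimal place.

20.5 mm

Specimen A: after corrections the count is 314 − 15 + 18 = 317 growth increments.
A: 36.7 mm over 317 years gives 36.7 / 317 ≈ 0.116 mm per year.
For B, 0.116 mm/year × 177 years = 20.5 mm.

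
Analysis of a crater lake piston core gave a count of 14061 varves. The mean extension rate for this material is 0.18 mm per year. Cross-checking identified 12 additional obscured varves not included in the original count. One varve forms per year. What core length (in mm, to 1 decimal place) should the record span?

2533.1 mm

After corrections the count is 14061 + 12 = 14073 varves.
14073 years at 0.18 mm/year gives 0.18 × 14073 = 2533.1 mm.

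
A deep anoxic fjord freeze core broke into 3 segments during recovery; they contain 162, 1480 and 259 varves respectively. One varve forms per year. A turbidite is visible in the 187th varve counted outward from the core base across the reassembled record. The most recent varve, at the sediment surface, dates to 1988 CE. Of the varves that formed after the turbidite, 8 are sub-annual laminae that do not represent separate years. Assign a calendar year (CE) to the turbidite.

Total varves = 162 + 1480 + 259 = 1901.
Between varve 187 and the sediment surface there are 1901 − 187 = 1714 varves.
Excluding 8 false varves: 1714 − 8 = 1706.
1988 − 1706 = 282 CE.

282 CE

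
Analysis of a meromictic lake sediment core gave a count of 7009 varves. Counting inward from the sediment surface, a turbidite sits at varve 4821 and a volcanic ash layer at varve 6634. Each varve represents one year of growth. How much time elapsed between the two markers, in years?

1813 years

6634 − 4821 = 1813 varves lie between the two events.
That is 1813 years at one varve per year.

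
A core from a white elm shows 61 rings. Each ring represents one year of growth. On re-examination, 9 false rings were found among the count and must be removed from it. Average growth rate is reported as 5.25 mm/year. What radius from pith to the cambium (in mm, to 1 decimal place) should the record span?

273.0 mm

Adjusted count: 61 − 9 = 52 rings.
Predicted length = 5.25 mm/year × 52 years = 273.0 mm.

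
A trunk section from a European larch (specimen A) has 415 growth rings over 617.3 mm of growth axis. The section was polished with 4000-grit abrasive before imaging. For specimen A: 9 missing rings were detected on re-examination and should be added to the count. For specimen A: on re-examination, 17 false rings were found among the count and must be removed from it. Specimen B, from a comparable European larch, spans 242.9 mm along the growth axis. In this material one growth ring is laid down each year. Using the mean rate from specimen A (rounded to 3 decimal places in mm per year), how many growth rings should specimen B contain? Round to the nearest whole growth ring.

160 growth rings

Specimen A: true growth ring count = 415 − 17 + 9 = 407.
A: 617.3 mm over 407 years gives 617.3 / 407 ≈ 1.517 mm per year.
Specimen B: 242.9 mm / 1.517 mm per year = 160.12 years ≈ 160 growth rings.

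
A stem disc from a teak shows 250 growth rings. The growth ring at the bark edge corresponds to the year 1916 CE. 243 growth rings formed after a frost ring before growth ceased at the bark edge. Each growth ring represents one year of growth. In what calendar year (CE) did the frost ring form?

243 growth rings formed after the frost ring.
1916 − 243 = 1673 CE.

1673 CE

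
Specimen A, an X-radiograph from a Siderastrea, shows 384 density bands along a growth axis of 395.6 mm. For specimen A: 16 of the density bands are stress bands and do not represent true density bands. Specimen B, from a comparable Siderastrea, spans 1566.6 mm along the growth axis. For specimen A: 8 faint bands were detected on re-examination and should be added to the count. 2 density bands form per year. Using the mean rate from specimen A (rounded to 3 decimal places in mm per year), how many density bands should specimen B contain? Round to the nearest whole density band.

1489 density bands

Specimen A: correcting the raw count gives 384 − 16 + 8 = 376 true density bands.
Specimen A: dividing by 2 density bands per year: 376 / 2 = 188 years.
A: 395.6 mm over 188 years gives 395.6 / 188 ≈ 2.104 mm per year.
Specimen B: 1566.6 mm / 2.104 mm per year = 744.58 years; at 2 density bands per year that is 744.58 × 2 ≈ 1489 density bands.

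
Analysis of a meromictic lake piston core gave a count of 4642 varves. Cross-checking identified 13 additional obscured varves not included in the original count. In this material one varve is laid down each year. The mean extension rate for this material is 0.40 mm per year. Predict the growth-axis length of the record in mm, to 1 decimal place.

1862.0 mm

True varve count = 4642 + 13 = 4655.
4655 years at 0.40 mm/year gives 0.40 × 4655 = 1862.0 mm.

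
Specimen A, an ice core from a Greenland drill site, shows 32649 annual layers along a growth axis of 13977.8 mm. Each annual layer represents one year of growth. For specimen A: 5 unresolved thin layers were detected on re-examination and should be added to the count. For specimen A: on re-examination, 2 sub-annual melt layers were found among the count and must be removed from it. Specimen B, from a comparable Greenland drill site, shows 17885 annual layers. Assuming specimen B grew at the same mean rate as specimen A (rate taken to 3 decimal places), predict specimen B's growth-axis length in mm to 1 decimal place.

7654.8 mm

Specimen A: adjusted count: 32649 − 2 + 5 = 32652 annual layers.
A: Mean rate = 13977.8 mm / 32652 years ≈ 0.428 mm/yr.
B's length ≈ 0.428 × 17885 = 7654.8 mm.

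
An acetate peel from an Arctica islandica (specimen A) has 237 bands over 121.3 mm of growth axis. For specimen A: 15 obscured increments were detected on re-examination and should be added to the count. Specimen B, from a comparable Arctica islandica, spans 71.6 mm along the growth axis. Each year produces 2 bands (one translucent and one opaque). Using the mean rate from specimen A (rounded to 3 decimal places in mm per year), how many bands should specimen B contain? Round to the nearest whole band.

Specimen A: correcting the raw count gives 237 + 15 = 252 true bands.
Specimen A: with 2 bands per year, 252 / 2 = 126 years.
A: Mean rate = 121.3 mm / 126 years ≈ 0.963 mm/year.
For B, 71.6 / 0.963 = 74.35 years; at 2 bands per year that is 74.35 × 2 ≈ 149 bands.

149 bands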